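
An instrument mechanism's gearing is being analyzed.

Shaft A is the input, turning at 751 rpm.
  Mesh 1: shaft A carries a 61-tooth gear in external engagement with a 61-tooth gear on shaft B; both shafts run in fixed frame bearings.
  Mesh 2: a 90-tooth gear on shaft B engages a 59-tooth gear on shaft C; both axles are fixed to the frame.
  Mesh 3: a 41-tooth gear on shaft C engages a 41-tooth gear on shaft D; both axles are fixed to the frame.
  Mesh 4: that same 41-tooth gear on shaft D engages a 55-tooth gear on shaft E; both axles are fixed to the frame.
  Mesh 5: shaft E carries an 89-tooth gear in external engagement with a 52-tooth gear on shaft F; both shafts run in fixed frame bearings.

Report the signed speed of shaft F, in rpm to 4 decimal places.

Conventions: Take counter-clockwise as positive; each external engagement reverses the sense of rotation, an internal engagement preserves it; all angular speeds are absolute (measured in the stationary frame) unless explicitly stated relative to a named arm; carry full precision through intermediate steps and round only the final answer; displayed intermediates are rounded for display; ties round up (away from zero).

topology: fixed-axis compound train — 5 meshes, A→F
mesh 1 [61T→61T]: ω = 751.0000×61/61 = 751.0000 rpm, sense flips to −
mesh 2 [90T→59T]: ω = 751.0000×90/59 = 1145.5932 rpm, sense flips to +
mesh 3 [41T→41T]: ω = 1145.5932×41/41 = 1145.5932 rpm, sense flips to −
mesh 4 [41T→55T]: ω = 1145.5932×41/55 = 853.9877 rpm, sense flips to +
mesh 5 [89T→52T]: ω = 853.9877×89/52 = 1461.6327 rpm, sense flips to −
signed output speed = -1461.6327 rpm

-1461.6327 rpm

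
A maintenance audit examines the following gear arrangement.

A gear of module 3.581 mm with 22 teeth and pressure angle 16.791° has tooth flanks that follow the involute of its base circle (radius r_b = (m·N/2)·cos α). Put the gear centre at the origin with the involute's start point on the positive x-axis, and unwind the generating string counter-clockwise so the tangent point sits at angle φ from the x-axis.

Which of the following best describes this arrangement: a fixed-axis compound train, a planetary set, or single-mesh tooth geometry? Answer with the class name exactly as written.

single-mesh tooth geometry

class = single-mesh tooth geometry [base-circle involute, m = 3.581, 22T]
classification: single-mesh tooth geometry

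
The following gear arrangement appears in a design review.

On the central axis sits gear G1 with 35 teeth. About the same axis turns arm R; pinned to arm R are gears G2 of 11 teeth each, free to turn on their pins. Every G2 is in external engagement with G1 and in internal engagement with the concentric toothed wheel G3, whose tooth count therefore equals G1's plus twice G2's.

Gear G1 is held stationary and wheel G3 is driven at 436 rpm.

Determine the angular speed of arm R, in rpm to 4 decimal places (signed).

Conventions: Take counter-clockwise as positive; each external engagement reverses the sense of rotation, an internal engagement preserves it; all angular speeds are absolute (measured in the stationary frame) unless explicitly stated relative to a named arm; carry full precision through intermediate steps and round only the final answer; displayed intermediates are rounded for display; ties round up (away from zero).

+270.1304 rpm

class = planetary set [G3 = 35+2·11 = 57; Willis about the carrier]
normalise by the input: solve with ω_ring = 1, then scale by 436 rpm
ring teeth: 35 + 2·11 = 57
35(ω_sun−ω_arm) = −57(ω_ring−ω_arm),  ω_sun = 0, ω_ring = 1
35(0−ω_arm) = −57(1−ω_arm)  ⇒  92·ω_arm = 57  ⇒  ω_arm = 57/92
scale: ω_arm = 57/92 × 436 rpm = +270.1304 rpm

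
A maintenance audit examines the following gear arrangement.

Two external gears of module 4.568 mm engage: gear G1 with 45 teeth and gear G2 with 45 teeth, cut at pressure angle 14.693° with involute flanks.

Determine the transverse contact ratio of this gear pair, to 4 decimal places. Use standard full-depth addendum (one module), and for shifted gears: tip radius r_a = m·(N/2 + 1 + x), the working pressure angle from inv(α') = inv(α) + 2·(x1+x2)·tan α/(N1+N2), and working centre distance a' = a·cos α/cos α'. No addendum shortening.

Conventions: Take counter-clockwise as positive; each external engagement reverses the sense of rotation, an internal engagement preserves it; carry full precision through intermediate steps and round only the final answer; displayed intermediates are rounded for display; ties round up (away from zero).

recognized (one external pair, fixed centres): single-mesh tooth geometry, m = 4.568, N1 = 45, N2 = 45
base radii: r_b1 = 99.418965, r_b2 = 99.418965
tip radii: r_a1 = 107.348000, r_a2 = 107.348000
no profile shift: α' = α, a' = a
action lengths: √(r_a1²−r_b1²) = 40.490276, √(r_a2²−r_b2²) = 40.490276
base pitch p_b = π·m·cos α = 13.881506
CR = (40.490276 + 40.490276 − 205.560000·sin 14.69300°)/13.881506 = 2.077754
contact ratio ≈ 2.0778

2.0778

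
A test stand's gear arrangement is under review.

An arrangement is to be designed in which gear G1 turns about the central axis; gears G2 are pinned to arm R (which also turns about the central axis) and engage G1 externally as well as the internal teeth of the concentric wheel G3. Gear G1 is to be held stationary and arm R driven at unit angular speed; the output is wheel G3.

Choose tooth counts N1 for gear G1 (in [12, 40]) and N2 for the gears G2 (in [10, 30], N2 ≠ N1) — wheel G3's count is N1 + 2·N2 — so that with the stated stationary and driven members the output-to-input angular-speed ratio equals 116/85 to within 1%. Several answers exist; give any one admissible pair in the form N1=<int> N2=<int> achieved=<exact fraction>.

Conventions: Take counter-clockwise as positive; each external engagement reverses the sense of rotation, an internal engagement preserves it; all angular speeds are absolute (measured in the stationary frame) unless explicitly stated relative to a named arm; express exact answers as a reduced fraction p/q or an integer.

N1=31 N2=27 achieved=116/85

design class (target 116/85): planetary set
Willis with ω_sun = 0: ω_ring/ω_arm = (N1+N3)/N3; set equal to 116/85  ⇒  N3/N1 = 1/(116/85 − 1) = 85/31
N3 = N1 + 2·N2  ⇒  N2/N1 = (N3/N1 − 1)/2 = (85/31 − 1)/2 = 27/31
smallest multiple with N1 ≥ 12 and N2 ≥ 10: k = 1  ⇒  N1 = 1·31 = 31, N2 = 1·27 = 27 (N1 ≤ 40, N2 ≤ 30, N2 ≠ N1 ✓), N3 = 31 + 2·27 = 85
check: (N1+N3)/N3 with N1 = 31, N3 = 85 gives 116/85; |achieved − target| = 0 ≤ 29/2125 ✓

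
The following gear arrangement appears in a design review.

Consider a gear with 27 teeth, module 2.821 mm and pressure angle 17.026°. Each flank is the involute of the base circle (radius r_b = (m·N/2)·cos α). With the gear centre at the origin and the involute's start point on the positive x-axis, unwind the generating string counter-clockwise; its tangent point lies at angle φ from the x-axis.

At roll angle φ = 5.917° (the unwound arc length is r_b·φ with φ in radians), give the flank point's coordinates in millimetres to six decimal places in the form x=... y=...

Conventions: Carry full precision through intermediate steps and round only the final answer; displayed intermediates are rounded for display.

recognized (one wheel, involute flank): single-mesh tooth geometry, m = 2.821, N = 27
pitch radius r_p = m·N/2 = 2.821·27/2 = 38.083500
base radius r_b = r_p·cos α = 38.083500·cos 17.026° = 36.414376
roll angle φ = 5.917° = 0.10327113 rad
x = r_b·(cos φ + φ·sin φ) = 36.608037
y = r_b·(sin φ − φ·cos φ) = 0.013354

x=36.608037 y=0.013354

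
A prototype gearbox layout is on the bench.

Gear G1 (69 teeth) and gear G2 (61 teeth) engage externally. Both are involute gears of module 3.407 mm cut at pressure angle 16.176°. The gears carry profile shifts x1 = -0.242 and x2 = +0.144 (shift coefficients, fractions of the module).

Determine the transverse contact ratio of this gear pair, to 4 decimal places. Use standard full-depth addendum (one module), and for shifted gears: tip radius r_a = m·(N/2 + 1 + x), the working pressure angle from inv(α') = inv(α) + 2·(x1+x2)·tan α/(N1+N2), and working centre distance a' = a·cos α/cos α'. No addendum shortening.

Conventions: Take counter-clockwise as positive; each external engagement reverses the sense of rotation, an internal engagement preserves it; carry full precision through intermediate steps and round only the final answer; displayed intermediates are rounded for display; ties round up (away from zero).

topology: single-mesh involute geometry — m = 3.407, 69T/61T pair
base radii: r_b1 = 112.888087, r_b2 = 99.799613
tip radii: r_a1 = 120.124006, r_a2 = 107.811108
inv(α') = inv(16.176°) + 2·(-0.242+0.144)·tan α/(69+61) = 0.00731088  ⇒  α' = 15.87222°
a' = a·cos α / cos α' = 221.4550·cos 16.176°/cos 15.87222° = 221.118044
action lengths: √(r_a1²−r_b1²) = 41.061621, √(r_a2²−r_b2²) = 40.783235
base pitch p_b = π·m·cos α = 10.279663
CR = (41.061621 + 40.783235 − 221.118044·sin 15.87222°)/10.279663 = 2.078923
contact ratio ≈ 2.0789

2.0789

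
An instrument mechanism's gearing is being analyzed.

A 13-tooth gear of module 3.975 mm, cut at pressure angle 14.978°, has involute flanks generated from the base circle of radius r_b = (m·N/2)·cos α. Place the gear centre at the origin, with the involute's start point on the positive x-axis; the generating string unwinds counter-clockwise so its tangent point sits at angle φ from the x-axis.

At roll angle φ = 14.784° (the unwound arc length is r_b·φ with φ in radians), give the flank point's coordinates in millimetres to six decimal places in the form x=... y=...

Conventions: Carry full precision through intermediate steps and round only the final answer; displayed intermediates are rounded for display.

x=25.776793 y=0.141981

class = single-mesh tooth geometry [base-circle involute, m = 3.975, 13T]
pitch radius r_p = m·N/2 = 3.975·13/2 = 25.837500
base radius r_b = r_p·cos α = 25.837500·cos 14.978° = 24.959674
roll angle φ = 14.784° = 0.25802948 rad
x = r_b·(cos φ + φ·sin φ) = 25.776793
y = r_b·(sin φ − φ·cos φ) = 0.141981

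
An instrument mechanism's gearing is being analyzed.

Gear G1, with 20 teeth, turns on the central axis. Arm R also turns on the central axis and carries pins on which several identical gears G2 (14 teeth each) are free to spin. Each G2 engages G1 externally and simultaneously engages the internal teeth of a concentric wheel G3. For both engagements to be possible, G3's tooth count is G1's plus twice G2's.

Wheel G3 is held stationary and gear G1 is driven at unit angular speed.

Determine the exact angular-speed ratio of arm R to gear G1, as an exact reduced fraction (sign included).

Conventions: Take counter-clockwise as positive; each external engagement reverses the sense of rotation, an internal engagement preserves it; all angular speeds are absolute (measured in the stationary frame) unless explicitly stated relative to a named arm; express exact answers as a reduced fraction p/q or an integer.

5/17

class = planetary set [G3 = 20+2·14 = 48; Willis about the carrier]
ring teeth: 20 + 2·14 = 48
20(ω_sun−ω_arm) = −48(ω_ring−ω_arm),  ω_ring = 0, ω_sun = 1
20(1−ω_arm) = −48(0−ω_arm)  ⇒  68·ω_arm = 20  ⇒  ω_arm = 5/17
ω_out/ω_in = 5/17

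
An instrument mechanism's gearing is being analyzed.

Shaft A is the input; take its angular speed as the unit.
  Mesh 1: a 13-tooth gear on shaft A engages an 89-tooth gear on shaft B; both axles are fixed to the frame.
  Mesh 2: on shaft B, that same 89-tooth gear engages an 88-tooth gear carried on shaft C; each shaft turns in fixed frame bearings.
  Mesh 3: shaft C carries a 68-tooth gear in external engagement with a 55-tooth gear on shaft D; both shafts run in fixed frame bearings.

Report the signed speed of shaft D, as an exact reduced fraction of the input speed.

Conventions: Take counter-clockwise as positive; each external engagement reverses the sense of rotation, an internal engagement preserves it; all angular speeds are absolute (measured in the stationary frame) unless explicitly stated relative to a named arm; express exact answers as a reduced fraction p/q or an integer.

3-mesh fixed-axis compound train (all bearings frame-fixed)
mesh 1 [13T→89T]: |ω|/ω_in = 1×13/89 = 13/89, sense flips to −
mesh 2 [89T→88T]: |ω|/ω_in = (13/89)×89/88 = 13/88, sense flips to +
mesh 3 [68T→55T]: |ω|/ω_in = (13/88)×68/55 = 221/1210, sense flips to −
signed output speed (× input speed) = -221/1210

-221/1210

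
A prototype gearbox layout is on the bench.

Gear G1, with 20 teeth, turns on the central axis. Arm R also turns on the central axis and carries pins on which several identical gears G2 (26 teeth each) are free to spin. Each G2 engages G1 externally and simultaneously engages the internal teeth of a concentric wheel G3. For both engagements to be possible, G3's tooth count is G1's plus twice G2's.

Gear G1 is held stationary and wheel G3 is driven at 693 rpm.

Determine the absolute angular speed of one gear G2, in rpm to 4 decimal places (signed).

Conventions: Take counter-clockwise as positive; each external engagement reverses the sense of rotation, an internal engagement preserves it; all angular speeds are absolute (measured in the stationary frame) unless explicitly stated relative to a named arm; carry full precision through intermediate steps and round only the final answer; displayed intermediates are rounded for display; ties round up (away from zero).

topology: planetary set — G1 20T / G2 26T / G3 72T, arm = carrier (Willis)
normalise by the input: solve with ω_ring = 1, then scale by 693 rpm
ring teeth: 20 + 2·26 = 72
20(ω_sun−ω_arm) = −72(ω_ring−ω_arm),  ω_sun = 0, ω_ring = 1
20(0−ω_arm) = −72(1−ω_arm)  ⇒  92·ω_arm = 72  ⇒  ω_arm = 18/23
sun–planet mesh: 20·(0−18/23) = −26·(ω_p−ω_arm)  ⇒  ω_p−ω_arm = 180/299
ω_p = 18/23 + 180/299 = 18/13
scale: ω_p = 18/13 × 693 rpm = +959.5385 rpm

+959.5385 rpm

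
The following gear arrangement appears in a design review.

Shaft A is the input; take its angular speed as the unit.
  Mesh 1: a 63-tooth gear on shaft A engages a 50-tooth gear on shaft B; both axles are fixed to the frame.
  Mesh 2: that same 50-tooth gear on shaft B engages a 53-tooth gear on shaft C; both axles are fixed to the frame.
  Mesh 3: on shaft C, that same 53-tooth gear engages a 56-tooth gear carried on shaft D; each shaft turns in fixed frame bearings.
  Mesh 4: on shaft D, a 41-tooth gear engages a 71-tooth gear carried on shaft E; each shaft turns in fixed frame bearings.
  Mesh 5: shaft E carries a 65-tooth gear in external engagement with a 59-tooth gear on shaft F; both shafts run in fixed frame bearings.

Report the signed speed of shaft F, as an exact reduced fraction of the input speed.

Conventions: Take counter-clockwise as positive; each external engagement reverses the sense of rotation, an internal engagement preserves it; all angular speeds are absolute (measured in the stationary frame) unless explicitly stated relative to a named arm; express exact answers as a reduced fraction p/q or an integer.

5-mesh fixed-axis compound train (all bearings frame-fixed)
mesh 1 [63T→50T]: |ω|/ω_in = 1×63/50 = 63/50, sense flips to −
mesh 2 [50T→53T]: |ω|/ω_in = (63/50)×50/53 = 63/53, sense flips to +
mesh 3 [53T→56T]: |ω|/ω_in = (63/53)×53/56 = 9/8, sense flips to −
mesh 4 [41T→71T]: |ω|/ω_in = (9/8)×41/71 = 369/568, sense flips to +
mesh 5 [65T→59T]: |ω|/ω_in = (369/568)×65/59 = 23985/33512, sense flips to −
signed output speed (× input speed) = -23985/33512

-23985/33512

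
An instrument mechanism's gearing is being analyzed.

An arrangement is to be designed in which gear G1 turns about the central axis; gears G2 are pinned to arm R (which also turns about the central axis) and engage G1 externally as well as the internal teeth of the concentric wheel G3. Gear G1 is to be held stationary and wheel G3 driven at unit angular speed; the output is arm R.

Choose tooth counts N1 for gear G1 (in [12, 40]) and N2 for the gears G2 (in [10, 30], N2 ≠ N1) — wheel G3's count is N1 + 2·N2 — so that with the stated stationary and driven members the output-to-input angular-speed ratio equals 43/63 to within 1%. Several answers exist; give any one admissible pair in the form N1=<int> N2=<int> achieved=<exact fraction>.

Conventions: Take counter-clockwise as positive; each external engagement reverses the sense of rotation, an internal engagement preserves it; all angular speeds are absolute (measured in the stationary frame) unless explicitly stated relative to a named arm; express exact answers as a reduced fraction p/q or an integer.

N1=40 N2=23 achieved=43/63

design class (target 43/63): planetary set
Willis with ω_sun = 0: ω_arm/ω_ring = N3/(N1+N3); set equal to 43/63  ⇒  N3/N1 = (43/63)/(1 − 43/63) = 43/20
N3 = N1 + 2·N2  ⇒  N2/N1 = (N3/N1 − 1)/2 = (43/20 − 1)/2 = 23/40
smallest multiple with N1 ≥ 12 and N2 ≥ 10: k = 1  ⇒  N1 = 1·40 = 40, N2 = 1·23 = 23 (N1 ≤ 40, N2 ≤ 30, N2 ≠ N1 ✓), N3 = 40 + 2·23 = 86
check: N3/(N1+N3) with N1 = 40, N3 = 86 gives 43/63; |achieved − target| = 0 ≤ 43/6300 ✓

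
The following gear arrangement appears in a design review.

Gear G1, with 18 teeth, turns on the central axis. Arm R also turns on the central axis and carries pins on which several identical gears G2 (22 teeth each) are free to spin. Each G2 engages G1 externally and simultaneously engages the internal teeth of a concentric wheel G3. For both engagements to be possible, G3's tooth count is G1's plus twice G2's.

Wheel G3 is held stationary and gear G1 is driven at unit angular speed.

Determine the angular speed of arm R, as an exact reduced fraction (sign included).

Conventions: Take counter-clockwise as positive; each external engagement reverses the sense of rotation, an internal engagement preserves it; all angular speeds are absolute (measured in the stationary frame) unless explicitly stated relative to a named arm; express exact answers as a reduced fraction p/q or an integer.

topology: planetary set — G1 18T / G2 22T / G3 62T, arm = carrier (Willis)
ring teeth: 18 + 2·22 = 62
18(ω_sun−ω_arm) = −62(ω_ring−ω_arm),  ω_ring = 0, ω_sun = 1
18(1−ω_arm) = −62(0−ω_arm)  ⇒  80·ω_arm = 18  ⇒  ω_arm = 9/40
exact speed ratio = 9/40

9/40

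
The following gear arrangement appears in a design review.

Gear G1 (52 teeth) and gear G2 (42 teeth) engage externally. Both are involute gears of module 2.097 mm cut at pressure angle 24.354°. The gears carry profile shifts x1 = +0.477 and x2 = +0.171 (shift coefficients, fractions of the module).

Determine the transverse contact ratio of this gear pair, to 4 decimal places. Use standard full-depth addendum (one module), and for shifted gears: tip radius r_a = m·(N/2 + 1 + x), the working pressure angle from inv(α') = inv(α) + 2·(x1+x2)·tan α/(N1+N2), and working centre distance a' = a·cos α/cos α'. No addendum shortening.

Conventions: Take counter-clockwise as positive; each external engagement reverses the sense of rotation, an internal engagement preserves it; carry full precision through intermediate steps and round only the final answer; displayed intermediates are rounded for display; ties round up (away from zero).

1.4927

single-mesh involute tooth geometry (52T engaging 42T at module 2.097)
base radii: r_b1 = 49.670361, r_b2 = 40.118369
tip radii: r_a1 = 57.619269, r_a2 = 46.492587
inv(α') = inv(24.354°) + 2·(+0.477+0.171)·tan α/(52+42) = 0.03383575  ⇒  α' = 25.97318°
a' = a·cos α / cos α' = 98.5590·cos 24.354°/cos 25.97318° = 99.876322
action lengths: √(r_a1²−r_b1²) = 29.203345, √(r_a2²−r_b2²) = 23.496322
base pitch p_b = π·m·cos α = 6.001694
CR = (29.203345 + 23.496322 − 99.876322·sin 25.97318°)/6.001694 = 1.492711
contact ratio ≈ 1.4927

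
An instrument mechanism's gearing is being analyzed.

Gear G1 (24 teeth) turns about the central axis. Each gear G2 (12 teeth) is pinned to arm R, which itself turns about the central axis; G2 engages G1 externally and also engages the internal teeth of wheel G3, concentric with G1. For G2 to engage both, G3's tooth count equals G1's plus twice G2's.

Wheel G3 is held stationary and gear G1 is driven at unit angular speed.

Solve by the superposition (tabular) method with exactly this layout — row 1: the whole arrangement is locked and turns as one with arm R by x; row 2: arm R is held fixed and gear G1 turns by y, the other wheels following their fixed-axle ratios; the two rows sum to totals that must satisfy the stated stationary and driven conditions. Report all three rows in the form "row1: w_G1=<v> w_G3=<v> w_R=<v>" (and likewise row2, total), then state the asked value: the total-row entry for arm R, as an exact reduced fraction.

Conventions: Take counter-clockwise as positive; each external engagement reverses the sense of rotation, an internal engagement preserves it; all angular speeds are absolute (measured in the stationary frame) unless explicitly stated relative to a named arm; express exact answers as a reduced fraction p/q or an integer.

recognized (axles ride arm R): planetary set, 24/12/48 teeth
superposition row 1 [locked train]: every member turns x
row 2: sun turns y, ring = −(24/48)·y, arm 0
boundary: total ω_ring = x − (24/48)·y = 0 and total ω_sun = x + y = 1  ⇒  y = 2/3, x = 1/3
row 2 ring = −(24/48)·2/3 = -1/3
totals (row 1 + row 2): sun 1/3 + 2/3 = 1, ring 1/3 + (-1/3) = 0, arm 1/3 + 0 = 1/3
asked cell (total, arm) = 1/3

row1: w_G1=1/3 w_G3=1/3 w_R=1/3
row2: w_G1=2/3 w_G3=-1/3 w_R=0
total: w_G1=1 w_G3=0 w_R=1/3
asked value: 1/3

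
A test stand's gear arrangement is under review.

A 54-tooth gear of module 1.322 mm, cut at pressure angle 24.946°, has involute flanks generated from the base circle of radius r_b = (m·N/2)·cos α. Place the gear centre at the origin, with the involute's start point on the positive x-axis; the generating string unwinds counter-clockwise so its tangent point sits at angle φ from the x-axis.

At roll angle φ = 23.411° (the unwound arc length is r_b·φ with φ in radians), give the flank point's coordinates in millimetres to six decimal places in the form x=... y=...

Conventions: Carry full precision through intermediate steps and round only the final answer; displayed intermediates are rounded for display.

x=34.953865 y=0.723709

recognized (one wheel, involute flank): single-mesh tooth geometry, m = 1.322, N = 54
pitch radius r_p = m·N/2 = 1.322·54/2 = 35.694000
base radius r_b = r_p·cos α = 35.694000·cos 24.946° = 32.363953
roll angle φ = 23.411° = 0.40859903 rad
x = r_b·(cos φ + φ·sin φ) = 34.953865
y = r_b·(sin φ − φ·cos φ) = 0.723709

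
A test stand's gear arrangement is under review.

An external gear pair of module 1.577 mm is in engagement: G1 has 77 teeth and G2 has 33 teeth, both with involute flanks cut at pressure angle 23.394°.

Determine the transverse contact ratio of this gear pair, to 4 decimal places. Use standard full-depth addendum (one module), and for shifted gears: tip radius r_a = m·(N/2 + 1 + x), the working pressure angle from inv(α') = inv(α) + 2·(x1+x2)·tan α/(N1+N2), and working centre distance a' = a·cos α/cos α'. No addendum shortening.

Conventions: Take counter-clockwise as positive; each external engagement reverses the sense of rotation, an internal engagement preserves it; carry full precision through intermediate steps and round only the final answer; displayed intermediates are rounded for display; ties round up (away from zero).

topology: single-mesh involute geometry — m = 1.577, 77T/33T pair
base radii: r_b1 = 55.723538, r_b2 = 23.881516
tip radii: r_a1 = 62.291500, r_a2 = 27.597500
no profile shift: α' = α, a' = a
action lengths: √(r_a1²−r_b1²) = 27.840946, √(r_a2²−r_b2²) = 13.830950
base pitch p_b = π·m·cos α = 4.547030
CR = (27.840946 + 13.830950 − 86.735000·sin 23.39400°)/4.547030 = 1.590843
contact ratio ≈ 1.5908

1.5908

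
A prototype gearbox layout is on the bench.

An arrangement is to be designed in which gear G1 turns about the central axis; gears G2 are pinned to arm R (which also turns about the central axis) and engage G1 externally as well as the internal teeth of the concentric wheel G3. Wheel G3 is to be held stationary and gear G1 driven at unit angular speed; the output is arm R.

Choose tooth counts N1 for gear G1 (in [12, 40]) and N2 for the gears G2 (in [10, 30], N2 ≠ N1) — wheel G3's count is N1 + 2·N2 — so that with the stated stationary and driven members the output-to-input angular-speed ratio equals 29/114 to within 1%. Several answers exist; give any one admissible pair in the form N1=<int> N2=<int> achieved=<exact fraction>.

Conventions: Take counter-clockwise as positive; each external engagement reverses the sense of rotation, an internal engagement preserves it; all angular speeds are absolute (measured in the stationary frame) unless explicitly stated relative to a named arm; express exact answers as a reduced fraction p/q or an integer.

N1=29 N2=28 achieved=29/114

planetary set to be sized for 29/114 (Willis relation)
Willis with ω_ring = 0: ω_arm/ω_sun = N1/(N1+N3); set equal to 29/114  ⇒  N3/N1 = 1/(29/114) − 1 = 85/29
N3 = N1 + 2·N2  ⇒  N2/N1 = (N3/N1 − 1)/2 = (85/29 − 1)/2 = 28/29
smallest multiple with N1 ≥ 12 and N2 ≥ 10: k = 1  ⇒  N1 = 1·29 = 29, N2 = 1·28 = 28 (N1 ≤ 40, N2 ≤ 30, N2 ≠ N1 ✓), N3 = 29 + 2·28 = 85
check: N1/(N1+N3) with N1 = 29, N3 = 85 gives 29/114; |achieved − target| = 0 ≤ 29/11400 ✓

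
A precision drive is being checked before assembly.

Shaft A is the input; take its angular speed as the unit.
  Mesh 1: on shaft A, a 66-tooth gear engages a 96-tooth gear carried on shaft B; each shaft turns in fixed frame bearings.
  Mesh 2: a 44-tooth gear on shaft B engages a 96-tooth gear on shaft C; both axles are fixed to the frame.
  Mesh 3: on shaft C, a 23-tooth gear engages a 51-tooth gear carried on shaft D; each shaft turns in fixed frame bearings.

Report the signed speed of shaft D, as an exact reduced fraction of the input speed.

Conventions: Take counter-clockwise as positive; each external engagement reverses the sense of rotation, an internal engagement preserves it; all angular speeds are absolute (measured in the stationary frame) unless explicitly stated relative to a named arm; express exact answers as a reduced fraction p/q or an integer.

3-mesh fixed-axis compound train (all bearings frame-fixed)
mesh 1 [66T→96T]: |ω|/ω_in = 1×66/96 = 11/16, sense flips to −
mesh 2 [44T→96T]: |ω|/ω_in = (11/16)×44/96 = 121/384, sense flips to +
mesh 3 [23T→51T]: |ω|/ω_in = (121/384)×23/51 = 2783/19584, sense flips to −
signed output speed (× input speed) = -2783/19584

-2783/19584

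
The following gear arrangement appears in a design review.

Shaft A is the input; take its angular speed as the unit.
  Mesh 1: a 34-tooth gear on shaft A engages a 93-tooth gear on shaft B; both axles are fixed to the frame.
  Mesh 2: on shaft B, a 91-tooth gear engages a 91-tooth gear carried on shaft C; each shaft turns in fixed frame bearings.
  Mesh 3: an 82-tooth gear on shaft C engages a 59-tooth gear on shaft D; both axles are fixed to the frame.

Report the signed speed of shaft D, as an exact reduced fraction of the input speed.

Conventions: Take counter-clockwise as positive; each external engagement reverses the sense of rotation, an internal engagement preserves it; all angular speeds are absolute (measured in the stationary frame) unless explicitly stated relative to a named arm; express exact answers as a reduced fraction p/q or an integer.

-2788/5487

3-mesh fixed-axis compound train (all bearings frame-fixed)
mesh 1 [34T→93T]: |ω|/ω_in = 1×34/93 = 34/93, sense flips to −
mesh 2 [91T→91T]: |ω|/ω_in = (34/93)×91/91 = 34/93, sense flips to +
mesh 3 [82T→59T]: |ω|/ω_in = (34/93)×82/59 = 2788/5487, sense flips to −
signed output speed (× input speed) = -2788/5487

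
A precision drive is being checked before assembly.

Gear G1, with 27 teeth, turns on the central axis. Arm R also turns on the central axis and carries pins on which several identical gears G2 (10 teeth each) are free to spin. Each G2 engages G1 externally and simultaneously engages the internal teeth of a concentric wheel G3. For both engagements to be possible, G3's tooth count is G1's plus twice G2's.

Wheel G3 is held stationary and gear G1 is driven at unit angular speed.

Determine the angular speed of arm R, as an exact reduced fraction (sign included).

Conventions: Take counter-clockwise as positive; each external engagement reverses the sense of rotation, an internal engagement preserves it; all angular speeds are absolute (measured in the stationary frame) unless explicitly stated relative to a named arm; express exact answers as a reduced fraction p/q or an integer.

27/74

topology: planetary set — G1 27T / G2 10T / G3 47T, arm = carrier (Willis)
ring teeth: 27 + 2·10 = 47
27(ω_sun−ω_arm) = −47(ω_ring−ω_arm),  ω_ring = 0, ω_sun = 1
27(1−ω_arm) = −47(0−ω_arm)  ⇒  74·ω_arm = 27  ⇒  ω_arm = 27/74
exact speed ratio = 27/74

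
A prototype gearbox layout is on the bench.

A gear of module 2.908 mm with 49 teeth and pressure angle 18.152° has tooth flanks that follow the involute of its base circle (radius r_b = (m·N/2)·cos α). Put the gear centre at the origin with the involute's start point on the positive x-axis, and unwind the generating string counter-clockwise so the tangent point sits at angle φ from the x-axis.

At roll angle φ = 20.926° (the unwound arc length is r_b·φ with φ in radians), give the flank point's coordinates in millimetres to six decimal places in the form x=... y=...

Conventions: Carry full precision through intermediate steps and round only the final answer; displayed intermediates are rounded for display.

x=72.066178 y=1.084816

topology: single-mesh involute geometry — m = 2.908, N = 49
pitch radius r_p = m·N/2 = 2.908·49/2 = 71.246000
base radius r_b = r_p·cos α = 71.246000·cos 18.152° = 67.700327
roll angle φ = 20.926° = 0.36522760 rad
x = r_b·(cos φ + φ·sin φ) = 72.066178
y = r_b·(sin φ − φ·cos φ) = 1.084816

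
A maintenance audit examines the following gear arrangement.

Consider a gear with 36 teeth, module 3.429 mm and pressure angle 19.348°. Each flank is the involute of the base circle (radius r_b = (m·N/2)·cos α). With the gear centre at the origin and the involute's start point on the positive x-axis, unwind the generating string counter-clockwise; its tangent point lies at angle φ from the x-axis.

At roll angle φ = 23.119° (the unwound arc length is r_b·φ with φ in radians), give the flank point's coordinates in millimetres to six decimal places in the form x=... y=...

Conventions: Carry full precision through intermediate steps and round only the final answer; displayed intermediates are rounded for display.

x=62.785784 y=1.254652

recognized (one wheel, involute flank): single-mesh tooth geometry, m = 3.429, N = 36
pitch radius r_p = m·N/2 = 3.429·36/2 = 61.722000
base radius r_b = r_p·cos α = 61.722000·cos 19.348° = 58.236172
roll angle φ = 23.119° = 0.40350267 rad
x = r_b·(cos φ + φ·sin φ) = 62.785784
y = r_b·(sin φ − φ·cos φ) = 1.254652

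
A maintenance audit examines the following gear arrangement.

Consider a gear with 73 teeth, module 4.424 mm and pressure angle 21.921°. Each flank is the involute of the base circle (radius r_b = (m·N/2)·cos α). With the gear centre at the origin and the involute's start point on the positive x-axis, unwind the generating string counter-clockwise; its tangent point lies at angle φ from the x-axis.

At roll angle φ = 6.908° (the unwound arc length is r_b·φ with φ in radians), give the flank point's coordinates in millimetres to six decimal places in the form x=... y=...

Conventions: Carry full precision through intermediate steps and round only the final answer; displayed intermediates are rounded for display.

single-mesh involute tooth geometry (73T wheel at module 4.424)
pitch radius r_p = m·N/2 = 4.424·73/2 = 161.476000
base radius r_b = r_p·cos α = 161.476000·cos 21.921° = 149.801202
roll angle φ = 6.908° = 0.12056734 rad
x = r_b·(cos φ + φ·sin φ) = 150.886040
y = r_b·(sin φ − φ·cos φ) = 0.087388

x=150.886040 y=0.087388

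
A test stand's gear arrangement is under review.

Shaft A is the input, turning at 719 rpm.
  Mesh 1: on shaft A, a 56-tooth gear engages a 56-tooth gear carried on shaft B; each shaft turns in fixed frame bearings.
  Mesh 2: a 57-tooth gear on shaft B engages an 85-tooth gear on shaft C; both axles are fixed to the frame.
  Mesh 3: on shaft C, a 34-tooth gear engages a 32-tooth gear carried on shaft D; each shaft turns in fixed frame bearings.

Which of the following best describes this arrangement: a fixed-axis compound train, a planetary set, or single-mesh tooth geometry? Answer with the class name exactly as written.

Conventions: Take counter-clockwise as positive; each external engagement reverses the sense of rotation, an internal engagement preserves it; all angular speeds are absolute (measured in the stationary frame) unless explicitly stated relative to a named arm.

fixed-axis compound train

class = fixed-axis compound train [3 meshes; 3 ratios multiply, 3 sense flips]
classification: fixed-axis compound train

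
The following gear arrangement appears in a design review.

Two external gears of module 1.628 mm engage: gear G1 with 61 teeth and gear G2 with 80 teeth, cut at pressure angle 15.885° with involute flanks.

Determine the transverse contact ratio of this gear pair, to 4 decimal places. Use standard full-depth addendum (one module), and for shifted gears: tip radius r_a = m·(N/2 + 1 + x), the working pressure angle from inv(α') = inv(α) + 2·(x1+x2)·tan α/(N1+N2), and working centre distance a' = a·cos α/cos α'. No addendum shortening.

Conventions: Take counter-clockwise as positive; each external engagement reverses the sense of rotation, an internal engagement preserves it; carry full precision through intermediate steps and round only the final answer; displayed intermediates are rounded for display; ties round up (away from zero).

2.1022

class = single-mesh tooth geometry [involute pair 61T × 80T, m = 1.628]
base radii: r_b1 = 47.757863, r_b2 = 62.633262
tip radii: r_a1 = 51.282000, r_a2 = 66.748000
no profile shift: α' = α, a' = a
action lengths: √(r_a1²−r_b1²) = 18.682347, √(r_a2²−r_b2²) = 23.073143
base pitch p_b = π·m·cos α = 4.919205
CR = (18.682347 + 23.073143 − 114.774000·sin 15.88500°)/4.919205 = 2.102168
contact ratio ≈ 2.1022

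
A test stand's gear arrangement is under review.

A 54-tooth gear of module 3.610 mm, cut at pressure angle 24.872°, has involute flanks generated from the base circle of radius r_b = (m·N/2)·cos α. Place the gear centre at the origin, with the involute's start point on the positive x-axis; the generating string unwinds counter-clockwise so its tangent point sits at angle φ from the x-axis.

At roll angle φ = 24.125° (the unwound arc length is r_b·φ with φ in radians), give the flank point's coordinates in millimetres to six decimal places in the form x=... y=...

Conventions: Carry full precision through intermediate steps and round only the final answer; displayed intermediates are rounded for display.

class = single-mesh tooth geometry [base-circle involute, m = 3.610, 54T]
pitch radius r_p = m·N/2 = 3.610·54/2 = 97.470000
base radius r_b = r_p·cos α = 97.470000·cos 24.872° = 88.429625
roll angle φ = 24.125° = 0.42106068 rad
x = r_b·(cos φ + φ·sin φ) = 95.924523
y = r_b·(sin φ − φ·cos φ) = 2.161679

x=95.924523 y=2.161679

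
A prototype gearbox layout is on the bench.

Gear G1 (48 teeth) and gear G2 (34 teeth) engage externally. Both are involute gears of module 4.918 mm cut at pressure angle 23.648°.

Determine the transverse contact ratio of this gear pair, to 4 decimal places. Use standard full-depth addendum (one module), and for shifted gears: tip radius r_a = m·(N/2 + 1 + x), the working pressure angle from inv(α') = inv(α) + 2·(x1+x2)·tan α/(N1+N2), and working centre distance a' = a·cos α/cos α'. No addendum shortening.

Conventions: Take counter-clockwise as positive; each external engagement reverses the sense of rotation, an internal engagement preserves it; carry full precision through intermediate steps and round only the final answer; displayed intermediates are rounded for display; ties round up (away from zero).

single-mesh involute tooth geometry (48T engaging 34T at module 4.918)
base radii: r_b1 = 108.120500, r_b2 = 76.585354
tip radii: r_a1 = 122.950000, r_a2 = 88.524000
no profile shift: α' = α, a' = a
action lengths: √(r_a1²−r_b1²) = 58.537679, √(r_a2²−r_b2²) = 44.397996
base pitch p_b = π·m·cos α = 14.152940
CR = (58.537679 + 44.397996 − 201.638000·sin 23.64800°)/14.152940 = 1.558357
contact ratio ≈ 1.5584

1.5584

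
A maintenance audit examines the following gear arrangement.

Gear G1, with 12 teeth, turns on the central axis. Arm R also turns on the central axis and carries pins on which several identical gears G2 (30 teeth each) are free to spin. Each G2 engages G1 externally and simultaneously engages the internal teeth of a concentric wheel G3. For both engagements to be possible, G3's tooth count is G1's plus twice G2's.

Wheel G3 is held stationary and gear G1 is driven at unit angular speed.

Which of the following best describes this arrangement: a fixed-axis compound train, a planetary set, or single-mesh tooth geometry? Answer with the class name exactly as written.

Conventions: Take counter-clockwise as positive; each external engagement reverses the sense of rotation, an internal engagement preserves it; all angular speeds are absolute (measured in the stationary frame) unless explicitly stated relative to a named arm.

planetary set

planetary set (12T centre, 30T on arm, 72T internal) — Willis relation
classification: planetary set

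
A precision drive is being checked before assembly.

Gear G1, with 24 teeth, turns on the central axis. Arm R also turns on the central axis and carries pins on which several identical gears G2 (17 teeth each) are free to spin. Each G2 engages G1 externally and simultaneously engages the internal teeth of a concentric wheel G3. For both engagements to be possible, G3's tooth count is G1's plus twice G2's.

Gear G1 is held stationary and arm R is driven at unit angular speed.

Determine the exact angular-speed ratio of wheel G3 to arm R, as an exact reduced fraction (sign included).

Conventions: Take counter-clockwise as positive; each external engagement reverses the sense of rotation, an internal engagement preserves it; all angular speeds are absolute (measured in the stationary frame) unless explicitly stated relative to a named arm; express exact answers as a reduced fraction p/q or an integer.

class = planetary set [G3 = 24+2·17 = 58; Willis about the carrier]
ring teeth: 24 + 2·17 = 58
24(ω_sun−ω_arm) = −58(ω_ring−ω_arm),  ω_sun = 0, ω_arm = 1
ω_ring = 1 − (24/58)(0−1) = 41/29
ω_out/ω_in = 41/29

41/29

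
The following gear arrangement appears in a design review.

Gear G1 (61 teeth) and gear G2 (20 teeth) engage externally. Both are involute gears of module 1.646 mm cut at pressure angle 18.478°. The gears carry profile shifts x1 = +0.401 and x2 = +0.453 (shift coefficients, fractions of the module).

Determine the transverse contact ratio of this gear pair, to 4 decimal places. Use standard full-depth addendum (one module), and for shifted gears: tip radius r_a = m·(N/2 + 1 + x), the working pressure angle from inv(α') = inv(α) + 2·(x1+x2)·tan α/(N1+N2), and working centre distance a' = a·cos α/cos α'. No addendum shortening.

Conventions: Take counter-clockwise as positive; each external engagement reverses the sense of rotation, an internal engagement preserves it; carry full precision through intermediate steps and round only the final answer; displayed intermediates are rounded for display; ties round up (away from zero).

1.5855

recognized (one external pair, fixed centres): single-mesh tooth geometry, m = 1.646, N1 = 61, N2 = 20
base radii: r_b1 = 47.614805, r_b2 = 15.611412
tip radii: r_a1 = 52.509046, r_a2 = 18.851638
inv(α') = inv(18.478°) + 2·(+0.401+0.453)·tan α/(61+20) = 0.01871289  ⇒  α' = 21.51778°
a' = a·cos α / cos α' = 66.6630·cos 18.478°/cos 21.51778° = 67.962981
action lengths: √(r_a1²−r_b1²) = 22.136626, √(r_a2²−r_b2²) = 10.567312
base pitch p_b = π·m·cos α = 4.904470
CR = (22.136626 + 10.567312 − 67.962981·sin 21.51778°)/4.904470 = 1.585451
contact ratio ≈ 1.5855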